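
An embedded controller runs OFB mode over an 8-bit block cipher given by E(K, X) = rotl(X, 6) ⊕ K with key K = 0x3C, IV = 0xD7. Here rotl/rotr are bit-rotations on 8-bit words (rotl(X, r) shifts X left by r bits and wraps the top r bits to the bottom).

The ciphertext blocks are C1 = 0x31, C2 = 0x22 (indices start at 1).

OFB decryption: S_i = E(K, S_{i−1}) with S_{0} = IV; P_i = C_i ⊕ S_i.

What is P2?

P2 = 0x6C

P1: S = E(K, 0xD7) = 0xC9; 0x31 ⊕ 0xC9 = 0xF8.
P2: S = E(K, 0xC9) = 0x4E; 0x22 ⊕ 0x4E = 0x6C.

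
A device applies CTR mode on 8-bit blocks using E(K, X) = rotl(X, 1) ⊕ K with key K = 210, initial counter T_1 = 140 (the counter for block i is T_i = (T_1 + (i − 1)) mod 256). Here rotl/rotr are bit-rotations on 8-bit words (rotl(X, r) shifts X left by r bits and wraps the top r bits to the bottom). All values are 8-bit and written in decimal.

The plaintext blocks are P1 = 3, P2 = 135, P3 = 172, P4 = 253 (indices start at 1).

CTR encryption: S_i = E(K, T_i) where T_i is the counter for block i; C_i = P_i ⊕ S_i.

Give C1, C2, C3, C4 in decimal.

C1 = 200, C2 = 78, C3 = 99, C4 = 48

C1: T = 140, S = E(K, T) = 203; 3 ⊕ 203 = 200.
C2: T = 141, S = E(K, T) = 201; 135 ⊕ 201 = 78.
C3: T = 142, S = E(K, T) = 207; 172 ⊕ 207 = 99.
C4: T = 143, S = E(K, T) = 205; 253 ⊕ 205 = 48.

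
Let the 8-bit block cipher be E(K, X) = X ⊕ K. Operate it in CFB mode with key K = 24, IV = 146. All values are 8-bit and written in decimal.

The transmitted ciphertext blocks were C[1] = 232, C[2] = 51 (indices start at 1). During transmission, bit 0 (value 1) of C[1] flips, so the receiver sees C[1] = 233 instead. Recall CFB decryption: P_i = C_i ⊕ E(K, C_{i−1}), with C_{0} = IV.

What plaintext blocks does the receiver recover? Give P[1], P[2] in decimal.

Only C[1] changed, to 233. In CFB, a change in C_i flips the same bit in P_i and garbles P_{i+1}. Decrypting the received ciphertext:
P[1]: E(K, 146) = 138; 233 ⊕ 138 = 99.
P[2]: E(K, 233) = 241; 51 ⊕ 241 = 194.
Blocks that differ from the original plaintext: P[1], P[2].

P[1] = 99, P[2] = 194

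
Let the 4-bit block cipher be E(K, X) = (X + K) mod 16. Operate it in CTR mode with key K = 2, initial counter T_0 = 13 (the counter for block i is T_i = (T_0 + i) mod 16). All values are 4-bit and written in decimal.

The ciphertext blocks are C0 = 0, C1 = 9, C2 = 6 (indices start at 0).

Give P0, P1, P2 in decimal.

CTR decryption: S_i = E(K, T_i) where T_i is the counter for block i; P_i = C_i ⊕ S_i.
P0: T = 13, S = E(K, T) = 15; 0 ⊕ 15 = 15.
P1: T = 14, S = E(K, T) = 0; 9 ⊕ 0 = 9.
P2: T = 15, S = E(K, T) = 1; 6 ⊕ 1 = 7.

P0 = 15, P1 = 9, P2 = 7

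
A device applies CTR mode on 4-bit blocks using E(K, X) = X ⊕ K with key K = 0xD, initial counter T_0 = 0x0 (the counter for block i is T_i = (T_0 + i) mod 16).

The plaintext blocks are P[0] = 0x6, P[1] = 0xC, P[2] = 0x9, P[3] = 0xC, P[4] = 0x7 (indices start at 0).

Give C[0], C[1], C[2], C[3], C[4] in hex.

C[0] = 0xB, C[1] = 0x0, C[2] = 0x6, C[3] = 0x2, C[4] = 0xE

CTR encryption: S_i = E(K, T_i) where T_i is the counter for block i; C_i = P_i ⊕ S_i.
C[0]: T = 0x0, S = E(K, T) = 0xD; 0x6 ⊕ 0xD = 0xB.
C[1]: T = 0x1, S = E(K, T) = 0xC; 0xC ⊕ 0xC = 0x0.
C[2]: T = 0x2, S = E(K, T) = 0xF; 0x9 ⊕ 0xF = 0x6.
C[3]: T = 0x3, S = E(K, T) = 0xE; 0xC ⊕ 0xE = 0x2.
C[4]: T = 0x4, S = E(K, T) = 0x9; 0x7 ⊕ 0x9 = 0xE.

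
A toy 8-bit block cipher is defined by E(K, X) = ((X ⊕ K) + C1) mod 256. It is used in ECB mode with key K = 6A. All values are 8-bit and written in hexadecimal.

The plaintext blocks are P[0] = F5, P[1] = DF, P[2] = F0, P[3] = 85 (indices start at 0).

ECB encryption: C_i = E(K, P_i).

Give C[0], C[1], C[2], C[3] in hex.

C[0] = 60, C[1] = 76, C[2] = 5B, C[3] = B0

C[0]: E(K, F5) = 60.
C[1]: E(K, DF) = 76.
C[2]: E(K, F0) = 5B.
C[3]: E(K, 85) = B0.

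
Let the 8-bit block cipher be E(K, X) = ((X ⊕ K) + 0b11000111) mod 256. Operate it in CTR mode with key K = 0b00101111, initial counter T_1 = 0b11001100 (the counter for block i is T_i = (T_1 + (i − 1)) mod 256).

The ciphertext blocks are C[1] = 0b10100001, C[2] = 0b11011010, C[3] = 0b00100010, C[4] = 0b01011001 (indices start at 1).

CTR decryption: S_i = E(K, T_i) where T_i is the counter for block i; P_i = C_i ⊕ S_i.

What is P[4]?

P[4]: T = 0b11001111, S = E(K, T) = 0b10100111; 0b01011001 ⊕ 0b10100111 = 0b11111110.

P[4] = 0b11111110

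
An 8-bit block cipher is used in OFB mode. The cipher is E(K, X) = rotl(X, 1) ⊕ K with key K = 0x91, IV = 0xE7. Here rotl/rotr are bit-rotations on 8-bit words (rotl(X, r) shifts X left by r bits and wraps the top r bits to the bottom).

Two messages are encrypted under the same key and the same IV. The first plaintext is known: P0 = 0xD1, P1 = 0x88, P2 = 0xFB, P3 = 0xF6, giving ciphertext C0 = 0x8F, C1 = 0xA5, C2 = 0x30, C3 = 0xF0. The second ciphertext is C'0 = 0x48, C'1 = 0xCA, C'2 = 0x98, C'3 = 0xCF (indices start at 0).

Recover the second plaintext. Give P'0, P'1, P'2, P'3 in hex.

P'0 = 0x16, P'1 = 0xE7, P'2 = 0x53, P'3 = 0xC9

In OFB with a reused IV, both messages share the same keystream S_i, so C_i ⊕ C'_i = P_i ⊕ P'_i and thus P'_i = P_i ⊕ C_i ⊕ C'_i.
P'0: 0xD1 ⊕ 0x8F ⊕ 0x48 = 0x16.
P'1: 0x88 ⊕ 0xA5 ⊕ 0xCA = 0xE7.
P'2: 0xFB ⊕ 0x30 ⊕ 0x98 = 0x53.
P'3: 0xF6 ⊕ 0xF0 ⊕ 0xCF = 0xC9.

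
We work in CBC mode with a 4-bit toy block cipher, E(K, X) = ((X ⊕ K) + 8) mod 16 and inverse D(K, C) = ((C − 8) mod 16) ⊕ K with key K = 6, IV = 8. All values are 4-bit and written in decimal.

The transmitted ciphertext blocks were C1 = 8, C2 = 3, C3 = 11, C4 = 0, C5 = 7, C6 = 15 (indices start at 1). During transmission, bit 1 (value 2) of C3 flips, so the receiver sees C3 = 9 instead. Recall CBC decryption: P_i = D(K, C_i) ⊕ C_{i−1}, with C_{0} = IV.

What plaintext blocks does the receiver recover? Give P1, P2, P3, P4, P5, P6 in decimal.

Only C3 changed, to 9. In CBC, a change in C_i garbles P_i and flips the same bit in P_{i+1}. Decrypting the received ciphertext:
P1: D(K, 8) = 6; 6 ⊕ 8 = 14.
P2: D(K, 3) = 13; 13 ⊕ 8 = 5.
P3: D(K, 9) = 7; 7 ⊕ 3 = 4.
P4: D(K, 0) = 14; 14 ⊕ 9 = 7.
P5: D(K, 7) = 9; 9 ⊕ 0 = 9.
P6: D(K, 15) = 1; 1 ⊕ 7 = 6.
Blocks that differ from the original plaintext: P3, P4.

P1 = 14, P2 = 5, P3 = 4, P4 = 7, P5 = 9, P6 = 6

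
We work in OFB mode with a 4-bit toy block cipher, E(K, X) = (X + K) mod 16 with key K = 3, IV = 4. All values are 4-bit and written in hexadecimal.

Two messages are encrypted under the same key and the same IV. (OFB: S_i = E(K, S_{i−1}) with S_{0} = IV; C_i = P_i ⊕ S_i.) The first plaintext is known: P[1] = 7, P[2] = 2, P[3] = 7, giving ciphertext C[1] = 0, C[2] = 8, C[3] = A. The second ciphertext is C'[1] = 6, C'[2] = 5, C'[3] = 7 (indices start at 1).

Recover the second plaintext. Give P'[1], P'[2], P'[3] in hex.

P'[1] = 1, P'[2] = F, P'[3] = A

In OFB with a reused IV, both messages share the same keystream S_i, so C_i ⊕ C'_i = P_i ⊕ P'_i and thus P'_i = P_i ⊕ C_i ⊕ C'_i.
P'[1]: 7 ⊕ 0 ⊕ 6 = 1.
P'[2]: 2 ⊕ 8 ⊕ 5 = F.
P'[3]: 7 ⊕ A ⊕ 7 = A.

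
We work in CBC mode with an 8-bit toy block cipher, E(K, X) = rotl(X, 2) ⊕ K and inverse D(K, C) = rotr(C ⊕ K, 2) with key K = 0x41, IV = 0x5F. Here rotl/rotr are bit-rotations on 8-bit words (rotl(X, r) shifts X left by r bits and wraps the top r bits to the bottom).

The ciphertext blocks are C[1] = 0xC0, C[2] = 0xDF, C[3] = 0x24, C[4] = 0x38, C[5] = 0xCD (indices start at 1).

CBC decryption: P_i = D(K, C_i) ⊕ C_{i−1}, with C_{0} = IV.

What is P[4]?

P[4]: D(K, 0x38) = 0x5E; 0x5E ⊕ 0x24 = 0x7A.

P[4] = 0x7A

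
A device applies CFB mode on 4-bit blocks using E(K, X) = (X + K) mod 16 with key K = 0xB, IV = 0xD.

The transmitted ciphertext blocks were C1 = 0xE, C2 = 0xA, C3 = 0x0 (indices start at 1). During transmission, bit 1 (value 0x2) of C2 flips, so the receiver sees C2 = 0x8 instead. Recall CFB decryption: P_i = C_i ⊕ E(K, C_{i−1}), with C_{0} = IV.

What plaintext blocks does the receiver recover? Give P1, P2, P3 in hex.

P1 = 0x6, P2 = 0x1, P3 = 0x3

Only C2 changed, to 0x8. In CFB, a change in C_i flips the same bit in P_i and garbles P_{i+1}. Decrypting the received ciphertext:
P1: E(K, 0xD) = 0x8; 0xE ⊕ 0x8 = 0x6.
P2: E(K, 0xE) = 0x9; 0x8 ⊕ 0x9 = 0x1.
P3: E(K, 0x8) = 0x3; 0x0 ⊕ 0x3 = 0x3.
Blocks that differ from the original plaintext: P2, P3.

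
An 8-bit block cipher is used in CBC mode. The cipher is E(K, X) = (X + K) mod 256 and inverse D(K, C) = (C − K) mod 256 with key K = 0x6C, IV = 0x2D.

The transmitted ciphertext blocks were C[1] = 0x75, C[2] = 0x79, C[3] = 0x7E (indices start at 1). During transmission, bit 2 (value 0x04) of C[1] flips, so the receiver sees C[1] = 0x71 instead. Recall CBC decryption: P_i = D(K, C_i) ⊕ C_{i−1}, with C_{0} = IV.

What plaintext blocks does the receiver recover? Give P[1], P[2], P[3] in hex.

Only C[1] changed, to 0x71. In CBC, a change in C_i garbles P_i and flips the same bit in P_{i+1}. Decrypting the received ciphertext:
P[1]: D(K, 0x71) = 0x05; 0x05 ⊕ 0x2D = 0x28.
P[2]: D(K, 0x79) = 0x0D; 0x0D ⊕ 0x71 = 0x7C.
P[3]: D(K, 0x7E) = 0x12; 0x12 ⊕ 0x79 = 0x6B.
Blocks that differ from the original plaintext: P[1], P[2].

P[1] = 0x28, P[2] = 0x7C, P[3] = 0x6B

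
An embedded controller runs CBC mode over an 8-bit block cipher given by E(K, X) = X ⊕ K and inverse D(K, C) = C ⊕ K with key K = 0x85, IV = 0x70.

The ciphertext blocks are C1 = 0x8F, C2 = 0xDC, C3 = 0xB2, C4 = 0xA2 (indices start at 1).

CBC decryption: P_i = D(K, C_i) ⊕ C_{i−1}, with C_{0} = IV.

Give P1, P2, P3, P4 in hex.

P1: D(K, 0x8F) = 0x0A; 0x0A ⊕ 0x70 = 0x7A.
P2: D(K, 0xDC) = 0x59; 0x59 ⊕ 0x8F = 0xD6.
P3: D(K, 0xB2) = 0x37; 0x37 ⊕ 0xDC = 0xEB.
P4: D(K, 0xA2) = 0x27; 0x27 ⊕ 0xB2 = 0x95.

P1 = 0x7A, P2 = 0xD6, P3 = 0xEB, P4 = 0x95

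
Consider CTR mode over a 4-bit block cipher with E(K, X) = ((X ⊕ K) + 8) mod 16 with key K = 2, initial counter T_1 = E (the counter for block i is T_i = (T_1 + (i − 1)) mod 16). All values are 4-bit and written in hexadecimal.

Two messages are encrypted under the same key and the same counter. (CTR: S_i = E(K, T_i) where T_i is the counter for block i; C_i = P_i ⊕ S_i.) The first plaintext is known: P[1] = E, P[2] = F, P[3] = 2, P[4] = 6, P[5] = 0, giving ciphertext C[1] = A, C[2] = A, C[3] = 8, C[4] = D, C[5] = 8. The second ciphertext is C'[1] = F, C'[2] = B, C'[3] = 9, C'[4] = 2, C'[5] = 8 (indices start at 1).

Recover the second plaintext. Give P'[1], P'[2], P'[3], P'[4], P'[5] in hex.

In CTR with a reused counter, both messages share the same keystream S_i, so C_i ⊕ C'_i = P_i ⊕ P'_i and thus P'_i = P_i ⊕ C_i ⊕ C'_i.
P'[1]: E ⊕ A ⊕ F = B.
P'[2]: F ⊕ A ⊕ B = E.
P'[3]: 2 ⊕ 8 ⊕ 9 = 3.
P'[4]: 6 ⊕ D ⊕ 2 = 9.
P'[5]: 0 ⊕ 8 ⊕ 8 = 0.

P'[1] = B, P'[2] = E, P'[3] = 3, P'[4] = 9, P'[5] = 0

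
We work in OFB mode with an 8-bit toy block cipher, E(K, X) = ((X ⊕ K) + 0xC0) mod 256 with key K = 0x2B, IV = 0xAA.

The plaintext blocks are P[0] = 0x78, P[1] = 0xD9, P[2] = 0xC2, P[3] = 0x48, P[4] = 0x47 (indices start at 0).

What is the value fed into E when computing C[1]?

0x41

OFB encryption: S_i = E(K, S_{i−1}) with S_{−1} = IV; C_i = P_i ⊕ S_i.
C[0]: S = E(K, 0xAA) = 0x41; 0x78 ⊕ 0x41 = 0x39.
C[1]: S = E(K, 0x41) = 0x2A; 0xD9 ⊕ 0x2A = 0xF3.
So the input to E for block [1] is 0x41.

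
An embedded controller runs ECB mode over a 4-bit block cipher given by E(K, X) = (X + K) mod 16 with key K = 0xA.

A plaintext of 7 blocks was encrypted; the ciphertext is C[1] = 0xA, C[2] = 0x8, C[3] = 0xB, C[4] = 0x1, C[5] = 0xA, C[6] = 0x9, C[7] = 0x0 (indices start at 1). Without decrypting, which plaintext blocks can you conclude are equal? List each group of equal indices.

P[1] = P[5]

ECB encrypts each block independently with the same key, so equal ciphertext blocks imply equal plaintext blocks.
C[1] = C[5] = 0xA, so P[1] = P[5].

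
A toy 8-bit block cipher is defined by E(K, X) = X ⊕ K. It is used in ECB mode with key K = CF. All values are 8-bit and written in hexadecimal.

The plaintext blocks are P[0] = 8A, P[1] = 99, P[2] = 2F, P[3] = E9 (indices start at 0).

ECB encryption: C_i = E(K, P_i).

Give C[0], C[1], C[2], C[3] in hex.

C[0]: E(K, 8A) = 45.
C[1]: E(K, 99) = 56.
C[2]: E(K, 2F) = E0.
C[3]: E(K, E9) = 26.

C[0] = 45, C[1] = 56, C[2] = E0, C[3] = 26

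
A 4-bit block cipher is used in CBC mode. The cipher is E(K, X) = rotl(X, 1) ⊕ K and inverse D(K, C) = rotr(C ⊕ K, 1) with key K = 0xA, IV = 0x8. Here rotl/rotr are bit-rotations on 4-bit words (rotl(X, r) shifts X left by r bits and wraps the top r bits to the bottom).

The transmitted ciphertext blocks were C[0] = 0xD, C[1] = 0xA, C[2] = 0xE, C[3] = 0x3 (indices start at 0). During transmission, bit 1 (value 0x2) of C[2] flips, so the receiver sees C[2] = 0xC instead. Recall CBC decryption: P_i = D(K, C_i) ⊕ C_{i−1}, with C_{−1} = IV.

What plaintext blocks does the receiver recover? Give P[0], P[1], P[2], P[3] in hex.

P[0] = 0x3, P[1] = 0xD, P[2] = 0x9, P[3] = 0x0

Only C[2] changed, to 0xC. In CBC, a change in C_i garbles P_i and flips the same bit in P_{i+1}. Decrypting the received ciphertext:
P[0]: D(K, 0xD) = 0xB; 0xB ⊕ 0x8 = 0x3.
P[1]: D(K, 0xA) = 0x0; 0x0 ⊕ 0xD = 0xD.
P[2]: D(K, 0xC) = 0x3; 0x3 ⊕ 0xA = 0x9.
P[3]: D(K, 0x3) = 0xC; 0xC ⊕ 0xC = 0x0.
Blocks that differ from the original plaintext: P[2], P[3].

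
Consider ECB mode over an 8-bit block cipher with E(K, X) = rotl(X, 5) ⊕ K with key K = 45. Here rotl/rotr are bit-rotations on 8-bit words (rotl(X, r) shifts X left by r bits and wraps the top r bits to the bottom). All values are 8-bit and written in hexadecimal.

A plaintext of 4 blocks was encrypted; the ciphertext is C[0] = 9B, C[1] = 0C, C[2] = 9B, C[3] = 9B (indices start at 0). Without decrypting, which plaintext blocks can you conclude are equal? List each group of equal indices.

P[0] = P[2] = P[3]

ECB encrypts each block independently with the same key, so equal ciphertext blocks imply equal plaintext blocks.
C[0] = C[2] = C[3] = 9B, so P[0] = P[2] = P[3].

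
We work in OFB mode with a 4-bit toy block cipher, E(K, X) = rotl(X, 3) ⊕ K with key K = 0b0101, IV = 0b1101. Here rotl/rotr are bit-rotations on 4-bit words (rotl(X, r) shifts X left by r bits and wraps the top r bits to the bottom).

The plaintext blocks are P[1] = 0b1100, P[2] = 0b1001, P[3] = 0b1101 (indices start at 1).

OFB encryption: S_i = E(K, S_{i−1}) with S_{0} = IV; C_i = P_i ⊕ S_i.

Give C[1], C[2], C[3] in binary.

C[1]: S = E(K, 0b1101) = 0b1011; 0b1100 ⊕ 0b1011 = 0b0111.
C[2]: S = E(K, 0b1011) = 0b1000; 0b1001 ⊕ 0b1000 = 0b0001.
C[3]: S = E(K, 0b1000) = 0b0001; 0b1101 ⊕ 0b0001 = 0b1100.

C[1] = 0b0111, C[2] = 0b0001, C[3] = 0b1100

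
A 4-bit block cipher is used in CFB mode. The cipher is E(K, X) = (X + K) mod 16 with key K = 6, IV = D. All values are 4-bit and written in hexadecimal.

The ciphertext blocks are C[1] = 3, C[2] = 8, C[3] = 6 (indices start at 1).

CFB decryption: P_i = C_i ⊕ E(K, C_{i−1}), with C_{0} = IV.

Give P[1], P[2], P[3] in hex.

P[1] = 0, P[2] = 1, P[3] = 8

P[1]: E(K, D) = 3; 3 ⊕ 3 = 0.
P[2]: E(K, 3) = 9; 8 ⊕ 9 = 1.
P[3]: E(K, 8) = E; 6 ⊕ E = 8.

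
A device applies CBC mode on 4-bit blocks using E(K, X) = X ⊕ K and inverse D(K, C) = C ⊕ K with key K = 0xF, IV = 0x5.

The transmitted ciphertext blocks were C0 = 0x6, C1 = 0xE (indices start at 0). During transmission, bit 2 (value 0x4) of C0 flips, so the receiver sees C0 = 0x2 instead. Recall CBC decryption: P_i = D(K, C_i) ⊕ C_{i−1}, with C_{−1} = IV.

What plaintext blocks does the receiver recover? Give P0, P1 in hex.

P0 = 0x8, P1 = 0x3

Only C0 changed, to 0x2. In CBC, a change in C_i garbles P_i and flips the same bit in P_{i+1}. Decrypting the received ciphertext:
P0: D(K, 0x2) = 0xD; 0xD ⊕ 0x5 = 0x8.
P1: D(K, 0xE) = 0x1; 0x1 ⊕ 0x2 = 0x3.
Blocks that differ from the original plaintext: P0, P1.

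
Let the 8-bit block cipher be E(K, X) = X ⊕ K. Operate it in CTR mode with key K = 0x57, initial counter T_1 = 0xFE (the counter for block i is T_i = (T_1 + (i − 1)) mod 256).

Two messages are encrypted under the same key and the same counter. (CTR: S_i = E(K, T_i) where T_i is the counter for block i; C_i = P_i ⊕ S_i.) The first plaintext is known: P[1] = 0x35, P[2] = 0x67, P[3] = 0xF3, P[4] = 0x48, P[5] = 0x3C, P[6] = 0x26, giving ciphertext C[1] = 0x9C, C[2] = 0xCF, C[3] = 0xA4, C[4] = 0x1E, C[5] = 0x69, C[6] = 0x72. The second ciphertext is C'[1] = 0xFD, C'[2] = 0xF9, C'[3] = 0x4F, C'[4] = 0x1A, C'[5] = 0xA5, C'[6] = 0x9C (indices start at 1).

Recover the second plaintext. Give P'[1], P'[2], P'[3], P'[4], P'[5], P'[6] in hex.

P'[1] = 0x54, P'[2] = 0x51, P'[3] = 0x18, P'[4] = 0x4C, P'[5] = 0xF0, P'[6] = 0xC8

In CTR with a reused counter, both messages share the same keystream S_i, so C_i ⊕ C'_i = P_i ⊕ P'_i and thus P'_i = P_i ⊕ C_i ⊕ C'_i.
P'[1]: 0x35 ⊕ 0x9C ⊕ 0xFD = 0x54.
P'[2]: 0x67 ⊕ 0xCF ⊕ 0xF9 = 0x51.
P'[3]: 0xF3 ⊕ 0xA4 ⊕ 0x4F = 0x18.
P'[4]: 0x48 ⊕ 0x1E ⊕ 0x1A = 0x4C.
P'[5]: 0x3C ⊕ 0x69 ⊕ 0xA5 = 0xF0.
P'[6]: 0x26 ⊕ 0x72 ⊕ 0x9C = 0xC8.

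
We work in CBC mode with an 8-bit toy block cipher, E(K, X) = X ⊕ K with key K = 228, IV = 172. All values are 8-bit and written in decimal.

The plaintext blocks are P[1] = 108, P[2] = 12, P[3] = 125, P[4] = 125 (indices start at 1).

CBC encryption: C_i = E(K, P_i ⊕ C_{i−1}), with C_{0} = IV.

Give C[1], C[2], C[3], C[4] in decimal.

C[1] = 36, C[2] = 204, C[3] = 85, C[4] = 204

C[1]: P[1] ⊕ 172 = 192; E(K, 192) = 36.
C[2]: P[2] ⊕ 36 = 40; E(K, 40) = 204.
C[3]: P[3] ⊕ 204 = 177; E(K, 177) = 85.
C[4]: P[4] ⊕ 85 = 40; E(K, 40) = 204.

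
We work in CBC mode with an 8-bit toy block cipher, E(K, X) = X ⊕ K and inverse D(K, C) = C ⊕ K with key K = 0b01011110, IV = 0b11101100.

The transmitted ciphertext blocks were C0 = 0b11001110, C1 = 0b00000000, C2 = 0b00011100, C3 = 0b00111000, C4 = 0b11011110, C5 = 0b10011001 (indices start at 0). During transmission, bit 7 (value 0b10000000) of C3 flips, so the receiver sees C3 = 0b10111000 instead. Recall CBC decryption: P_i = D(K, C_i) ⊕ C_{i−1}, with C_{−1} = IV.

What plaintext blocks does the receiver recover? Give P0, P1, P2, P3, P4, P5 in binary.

Only C3 changed, to 0b10111000. In CBC, a change in C_i garbles P_i and flips the same bit in P_{i+1}. Decrypting the received ciphertext:
P0: D(K, 0b11001110) = 0b10010000; 0b10010000 ⊕ 0b11101100 = 0b01111100.
P1: D(K, 0b00000000) = 0b01011110; 0b01011110 ⊕ 0b11001110 = 0b10010000.
P2: D(K, 0b00011100) = 0b01000010; 0b01000010 ⊕ 0b00000000 = 0b01000010.
P3: D(K, 0b10111000) = 0b11100110; 0b11100110 ⊕ 0b00011100 = 0b11111010.
P4: D(K, 0b11011110) = 0b10000000; 0b10000000 ⊕ 0b10111000 = 0b00111000.
P5: D(K, 0b10011001) = 0b11000111; 0b11000111 ⊕ 0b11011110 = 0b00011001.
Blocks that differ from the original plaintext: P3, P4.

P0 = 0b01111100, P1 = 0b10010000, P2 = 0b01000010, P3 = 0b11111010, P4 = 0b00111000, P5 = 0b00011001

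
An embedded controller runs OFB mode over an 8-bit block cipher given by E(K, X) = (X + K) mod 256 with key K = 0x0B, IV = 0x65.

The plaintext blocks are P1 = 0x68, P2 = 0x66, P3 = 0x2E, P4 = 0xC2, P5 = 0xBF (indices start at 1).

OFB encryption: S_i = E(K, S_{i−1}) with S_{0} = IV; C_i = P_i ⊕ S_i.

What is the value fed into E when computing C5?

C1: S = E(K, 0x65) = 0x70; 0x68 ⊕ 0x70 = 0x18.
C2: S = E(K, 0x70) = 0x7B; 0x66 ⊕ 0x7B = 0x1D.
C3: S = E(K, 0x7B) = 0x86; 0x2E ⊕ 0x86 = 0xA8.
C4: S = E(K, 0x86) = 0x91; 0xC2 ⊕ 0x91 = 0x53.
C5: S = E(K, 0x91) = 0x9C; 0xBF ⊕ 0x9C = 0x23.
So the input to E for block 5 is 0x91.

0x91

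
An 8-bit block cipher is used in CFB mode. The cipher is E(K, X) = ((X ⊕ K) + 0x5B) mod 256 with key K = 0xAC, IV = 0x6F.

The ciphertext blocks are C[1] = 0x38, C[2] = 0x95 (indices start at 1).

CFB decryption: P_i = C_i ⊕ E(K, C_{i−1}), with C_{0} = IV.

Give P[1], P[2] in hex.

P[1]: E(K, 0x6F) = 0x1E; 0x38 ⊕ 0x1E = 0x26.
P[2]: E(K, 0x38) = 0xEF; 0x95 ⊕ 0xEF = 0x7A.

P[1] = 0x26, P[2] = 0x7A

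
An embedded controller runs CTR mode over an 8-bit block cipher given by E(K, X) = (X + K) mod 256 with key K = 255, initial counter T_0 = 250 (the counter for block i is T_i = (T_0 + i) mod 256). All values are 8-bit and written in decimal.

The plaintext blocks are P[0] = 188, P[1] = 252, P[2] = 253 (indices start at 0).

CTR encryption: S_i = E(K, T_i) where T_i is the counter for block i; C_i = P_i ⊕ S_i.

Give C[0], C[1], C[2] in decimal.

C[0]: T = 250, S = E(K, T) = 249; 188 ⊕ 249 = 69.
C[1]: T = 251, S = E(K, T) = 250; 252 ⊕ 250 = 6.
C[2]: T = 252, S = E(K, T) = 251; 253 ⊕ 251 = 6.

C[0] = 69, C[1] = 6, C[2] = 6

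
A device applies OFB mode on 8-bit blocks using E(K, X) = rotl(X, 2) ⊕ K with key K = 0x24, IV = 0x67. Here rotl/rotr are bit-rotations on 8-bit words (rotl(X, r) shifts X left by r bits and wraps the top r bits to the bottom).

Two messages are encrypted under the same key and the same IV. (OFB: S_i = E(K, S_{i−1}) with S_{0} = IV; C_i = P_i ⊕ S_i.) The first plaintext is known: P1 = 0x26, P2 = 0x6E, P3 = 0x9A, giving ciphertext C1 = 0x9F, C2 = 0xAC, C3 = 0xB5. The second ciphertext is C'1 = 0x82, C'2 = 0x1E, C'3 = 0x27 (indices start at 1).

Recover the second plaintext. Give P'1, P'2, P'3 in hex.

P'1 = 0x3B, P'2 = 0xDC, P'3 = 0x08

In OFB with a reused IV, both messages share the same keystream S_i, so C_i ⊕ C'_i = P_i ⊕ P'_i and thus P'_i = P_i ⊕ C_i ⊕ C'_i.
P'1: 0x26 ⊕ 0x9F ⊕ 0x82 = 0x3B.
P'2: 0x6E ⊕ 0xAC ⊕ 0x1E = 0xDC.
P'3: 0x9A ⊕ 0xB5 ⊕ 0x27 = 0x08.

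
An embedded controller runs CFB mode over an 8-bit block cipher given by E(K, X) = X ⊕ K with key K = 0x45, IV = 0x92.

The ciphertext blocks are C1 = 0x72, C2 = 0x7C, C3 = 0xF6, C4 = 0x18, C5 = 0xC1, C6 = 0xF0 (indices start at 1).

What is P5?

CFB decryption: P_i = C_i ⊕ E(K, C_{i−1}), with C_{0} = IV.
P5: E(K, 0x18) = 0x5D; 0xC1 ⊕ 0x5D = 0x9C.

P5 = 0x9C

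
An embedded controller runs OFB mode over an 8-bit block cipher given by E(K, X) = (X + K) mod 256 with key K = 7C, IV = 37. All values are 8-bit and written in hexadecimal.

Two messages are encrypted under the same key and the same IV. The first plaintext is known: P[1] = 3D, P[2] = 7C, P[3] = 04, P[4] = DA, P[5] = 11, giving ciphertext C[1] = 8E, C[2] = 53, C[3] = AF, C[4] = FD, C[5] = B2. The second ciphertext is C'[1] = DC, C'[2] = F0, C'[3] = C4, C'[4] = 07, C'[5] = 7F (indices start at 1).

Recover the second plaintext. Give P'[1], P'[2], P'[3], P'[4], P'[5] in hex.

P'[1] = 6F, P'[2] = DF, P'[3] = 6F, P'[4] = 20, P'[5] = DC

In OFB with a reused IV, both messages share the same keystream S_i, so C_i ⊕ C'_i = P_i ⊕ P'_i and thus P'_i = P_i ⊕ C_i ⊕ C'_i.
P'[1]: 3D ⊕ 8E ⊕ DC = 6F.
P'[2]: 7C ⊕ 53 ⊕ F0 = DF.
P'[3]: 04 ⊕ AF ⊕ C4 = 6F.
P'[4]: DA ⊕ FD ⊕ 07 = 20.
P'[5]: 11 ⊕ B2 ⊕ 7F = DC.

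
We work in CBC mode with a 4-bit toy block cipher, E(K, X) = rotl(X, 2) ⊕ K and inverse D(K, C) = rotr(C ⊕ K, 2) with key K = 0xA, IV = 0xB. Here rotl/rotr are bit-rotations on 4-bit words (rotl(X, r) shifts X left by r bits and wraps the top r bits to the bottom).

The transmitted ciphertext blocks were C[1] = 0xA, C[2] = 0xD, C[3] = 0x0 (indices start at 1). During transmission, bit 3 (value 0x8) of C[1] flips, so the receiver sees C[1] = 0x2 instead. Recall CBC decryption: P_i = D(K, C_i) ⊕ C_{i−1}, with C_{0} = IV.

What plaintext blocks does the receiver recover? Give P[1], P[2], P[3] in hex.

P[1] = 0x9, P[2] = 0xF, P[3] = 0x7

Only C[1] changed, to 0x2. In CBC, a change in C_i garbles P_i and flips the same bit in P_{i+1}. Decrypting the received ciphertext:
P[1]: D(K, 0x2) = 0x2; 0x2 ⊕ 0xB = 0x9.
P[2]: D(K, 0xD) = 0xD; 0xD ⊕ 0x2 = 0xF.
P[3]: D(K, 0x0) = 0xA; 0xA ⊕ 0xD = 0x7.
Blocks that differ from the original plaintext: P[1], P[2].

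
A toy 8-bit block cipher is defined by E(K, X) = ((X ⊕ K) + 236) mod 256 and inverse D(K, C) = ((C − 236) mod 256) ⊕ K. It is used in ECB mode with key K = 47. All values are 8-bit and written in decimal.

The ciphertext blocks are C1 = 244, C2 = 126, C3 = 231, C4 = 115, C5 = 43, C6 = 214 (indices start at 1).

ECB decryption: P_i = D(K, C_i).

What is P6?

P6: D(K, 214) = 197.

P6 = 197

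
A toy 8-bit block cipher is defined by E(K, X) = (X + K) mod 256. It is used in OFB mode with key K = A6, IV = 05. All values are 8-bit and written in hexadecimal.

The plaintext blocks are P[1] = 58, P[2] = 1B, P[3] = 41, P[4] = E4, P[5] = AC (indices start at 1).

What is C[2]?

C[2] = 4A

OFB encryption: S_i = E(K, S_{i−1}) with S_{0} = IV; C_i = P_i ⊕ S_i.
C[1]: S = E(K, 05) = AB; 58 ⊕ AB = F3.
C[2]: S = E(K, AB) = 51; 1B ⊕ 51 = 4A.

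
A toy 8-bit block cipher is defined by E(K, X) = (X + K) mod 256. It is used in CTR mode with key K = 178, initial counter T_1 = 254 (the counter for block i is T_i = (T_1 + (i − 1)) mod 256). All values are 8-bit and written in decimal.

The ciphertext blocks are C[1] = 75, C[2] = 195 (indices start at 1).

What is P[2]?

P[2] = 114

CTR decryption: S_i = E(K, T_i) where T_i is the counter for block i; P_i = C_i ⊕ S_i.
P[2]: T = 255, S = E(K, T) = 177; 195 ⊕ 177 = 114.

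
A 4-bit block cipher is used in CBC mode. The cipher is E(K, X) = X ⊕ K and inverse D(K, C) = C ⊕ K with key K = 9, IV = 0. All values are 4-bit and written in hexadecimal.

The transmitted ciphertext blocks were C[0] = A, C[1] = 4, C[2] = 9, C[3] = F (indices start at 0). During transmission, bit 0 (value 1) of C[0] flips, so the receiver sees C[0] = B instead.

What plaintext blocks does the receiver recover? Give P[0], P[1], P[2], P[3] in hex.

P[0] = 2, P[1] = 6, P[2] = 4, P[3] = F

CBC decryption: P_i = D(K, C_i) ⊕ C_{i−1}, with C_{−1} = IV.
Only C[0] changed, to B. In CBC, a change in C_i garbles P_i and flips the same bit in P_{i+1}. Decrypting the received ciphertext:
P[0]: D(K, B) = 2; 2 ⊕ 0 = 2.
P[1]: D(K, 4) = D; D ⊕ B = 6.
P[2]: D(K, 9) = 0; 0 ⊕ 4 = 4.
P[3]: D(K, F) = 6; 6 ⊕ 9 = F.
Blocks that differ from the original plaintext: P[0], P[1].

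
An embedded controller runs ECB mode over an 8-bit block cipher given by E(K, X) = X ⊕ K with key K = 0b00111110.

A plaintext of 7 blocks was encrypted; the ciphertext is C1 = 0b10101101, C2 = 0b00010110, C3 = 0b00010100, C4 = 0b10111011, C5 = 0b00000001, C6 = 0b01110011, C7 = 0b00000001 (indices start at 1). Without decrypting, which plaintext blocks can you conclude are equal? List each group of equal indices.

P5 = P7

ECB encrypts each block independently with the same key, so equal ciphertext blocks imply equal plaintext blocks.
C5 = C7 = 0b00000001, so P5 = P7.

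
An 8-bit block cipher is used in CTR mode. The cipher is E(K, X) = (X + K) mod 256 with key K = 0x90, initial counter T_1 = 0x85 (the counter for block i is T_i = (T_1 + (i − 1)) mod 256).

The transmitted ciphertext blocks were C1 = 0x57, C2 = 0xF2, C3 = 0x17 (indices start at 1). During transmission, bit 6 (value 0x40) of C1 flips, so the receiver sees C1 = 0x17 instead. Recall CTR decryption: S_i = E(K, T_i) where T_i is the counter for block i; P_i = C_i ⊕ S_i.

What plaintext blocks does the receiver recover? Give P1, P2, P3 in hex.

P1 = 0x02, P2 = 0xE4, P3 = 0x00

Only C1 changed, to 0x17. In CTR, a change in C_i flips the same bit in P_i only; the keystream is unaffected. Decrypting the received ciphertext:
P1: T = 0x85, S = E(K, T) = 0x15; 0x17 ⊕ 0x15 = 0x02.
P2: T = 0x86, S = E(K, T) = 0x16; 0xF2 ⊕ 0x16 = 0xE4.
P3: T = 0x87, S = E(K, T) = 0x17; 0x17 ⊕ 0x17 = 0x00.
Blocks that differ from the original plaintext: P1.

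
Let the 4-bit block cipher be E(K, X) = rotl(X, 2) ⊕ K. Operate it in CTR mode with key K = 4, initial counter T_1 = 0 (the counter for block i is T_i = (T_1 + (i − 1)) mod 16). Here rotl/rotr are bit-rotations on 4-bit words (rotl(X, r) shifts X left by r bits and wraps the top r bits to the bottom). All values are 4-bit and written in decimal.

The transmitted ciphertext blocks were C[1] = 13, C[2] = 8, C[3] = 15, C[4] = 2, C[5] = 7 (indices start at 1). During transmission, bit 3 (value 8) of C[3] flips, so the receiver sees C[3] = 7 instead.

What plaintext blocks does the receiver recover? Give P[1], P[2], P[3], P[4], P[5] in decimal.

CTR decryption: S_i = E(K, T_i) where T_i is the counter for block i; P_i = C_i ⊕ S_i.
Only C[3] changed, to 7. In CTR, a change in C_i flips the same bit in P_i only; the keystream is unaffected. Decrypting the received ciphertext:
P[1]: T = 0, S = E(K, T) = 4; 13 ⊕ 4 = 9.
P[2]: T = 1, S = E(K, T) = 0; 8 ⊕ 0 = 8.
P[3]: T = 2, S = E(K, T) = 12; 7 ⊕ 12 = 11.
P[4]: T = 3, S = E(K, T) = 8; 2 ⊕ 8 = 10.
P[5]: T = 4, S = E(K, T) = 5; 7 ⊕ 5 = 2.
Blocks that differ from the original plaintext: P[3].

P[1] = 9, P[2] = 8, P[3] = 11, P[4] = 10, P[5] = 2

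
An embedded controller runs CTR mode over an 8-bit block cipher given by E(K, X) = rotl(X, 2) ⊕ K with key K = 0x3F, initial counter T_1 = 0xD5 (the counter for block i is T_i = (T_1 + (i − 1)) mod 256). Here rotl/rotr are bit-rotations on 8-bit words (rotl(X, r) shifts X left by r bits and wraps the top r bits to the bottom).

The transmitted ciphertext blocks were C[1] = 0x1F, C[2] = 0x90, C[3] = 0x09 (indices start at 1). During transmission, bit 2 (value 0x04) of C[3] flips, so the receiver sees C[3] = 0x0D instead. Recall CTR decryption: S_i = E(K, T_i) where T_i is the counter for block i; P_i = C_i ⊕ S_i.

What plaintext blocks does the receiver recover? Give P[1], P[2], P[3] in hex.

P[1] = 0x77, P[2] = 0xF4, P[3] = 0x6D

Only C[3] changed, to 0x0D. In CTR, a change in C_i flips the same bit in P_i only; the keystream is unaffected. Decrypting the received ciphertext:
P[1]: T = 0xD5, S = E(K, T) = 0x68; 0x1F ⊕ 0x68 = 0x77.
P[2]: T = 0xD6, S = E(K, T) = 0x64; 0x90 ⊕ 0x64 = 0xF4.
P[3]: T = 0xD7, S = E(K, T) = 0x60; 0x0D ⊕ 0x60 = 0x6D.
Blocks that differ from the original plaintext: P[3].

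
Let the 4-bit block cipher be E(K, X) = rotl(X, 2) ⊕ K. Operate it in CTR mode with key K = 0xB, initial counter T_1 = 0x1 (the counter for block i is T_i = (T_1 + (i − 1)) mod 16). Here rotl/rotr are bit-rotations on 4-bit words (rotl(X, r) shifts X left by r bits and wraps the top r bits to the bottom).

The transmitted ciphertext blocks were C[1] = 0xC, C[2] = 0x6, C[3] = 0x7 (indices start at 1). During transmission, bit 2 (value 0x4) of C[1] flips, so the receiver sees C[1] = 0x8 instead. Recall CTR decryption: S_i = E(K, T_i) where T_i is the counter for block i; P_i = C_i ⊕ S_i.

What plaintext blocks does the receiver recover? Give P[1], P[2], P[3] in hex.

P[1] = 0x7, P[2] = 0x5, P[3] = 0x0

Only C[1] changed, to 0x8. In CTR, a change in C_i flips the same bit in P_i only; the keystream is unaffected. Decrypting the received ciphertext:
P[1]: T = 0x1, S = E(K, T) = 0xF; 0x8 ⊕ 0xF = 0x7.
P[2]: T = 0x2, S = E(K, T) = 0x3; 0x6 ⊕ 0x3 = 0x5.
P[3]: T = 0x3, S = E(K, T) = 0x7; 0x7 ⊕ 0x7 = 0x0.
Blocks that differ from the original plaintext: P[1].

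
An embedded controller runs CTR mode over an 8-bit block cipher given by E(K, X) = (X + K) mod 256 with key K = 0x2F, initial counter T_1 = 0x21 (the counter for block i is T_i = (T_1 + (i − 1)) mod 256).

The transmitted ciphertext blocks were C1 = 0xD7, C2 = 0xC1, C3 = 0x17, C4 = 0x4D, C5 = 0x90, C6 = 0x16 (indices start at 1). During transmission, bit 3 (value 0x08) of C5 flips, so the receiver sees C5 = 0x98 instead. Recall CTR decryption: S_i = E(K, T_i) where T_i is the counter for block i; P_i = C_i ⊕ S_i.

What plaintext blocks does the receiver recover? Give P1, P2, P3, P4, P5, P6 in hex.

P1 = 0x87, P2 = 0x90, P3 = 0x45, P4 = 0x1E, P5 = 0xCC, P6 = 0x43

Only C5 changed, to 0x98. In CTR, a change in C_i flips the same bit in P_i only; the keystream is unaffected. Decrypting the received ciphertext:
P1: T = 0x21, S = E(K, T) = 0x50; 0xD7 ⊕ 0x50 = 0x87.
P2: T = 0x22, S = E(K, T) = 0x51; 0xC1 ⊕ 0x51 = 0x90.
P3: T = 0x23, S = E(K, T) = 0x52; 0x17 ⊕ 0x52 = 0x45.
P4: T = 0x24, S = E(K, T) = 0x53; 0x4D ⊕ 0x53 = 0x1E.
P5: T = 0x25, S = E(K, T) = 0x54; 0x98 ⊕ 0x54 = 0xCC.
P6: T = 0x26, S = E(K, T) = 0x55; 0x16 ⊕ 0x55 = 0x43.
Blocks that differ from the original plaintext: P5.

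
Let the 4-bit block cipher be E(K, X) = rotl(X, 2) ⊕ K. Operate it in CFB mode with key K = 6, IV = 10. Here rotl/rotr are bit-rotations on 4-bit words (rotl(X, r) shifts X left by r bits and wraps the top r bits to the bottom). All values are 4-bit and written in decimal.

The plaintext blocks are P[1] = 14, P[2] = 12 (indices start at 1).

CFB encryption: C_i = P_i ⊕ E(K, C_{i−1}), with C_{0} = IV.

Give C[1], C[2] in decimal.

C[1]: E(K, 10) = 12; 14 ⊕ 12 = 2.
C[2]: E(K, 2) = 14; 12 ⊕ 14 = 2.

C[1] = 2, C[2] = 2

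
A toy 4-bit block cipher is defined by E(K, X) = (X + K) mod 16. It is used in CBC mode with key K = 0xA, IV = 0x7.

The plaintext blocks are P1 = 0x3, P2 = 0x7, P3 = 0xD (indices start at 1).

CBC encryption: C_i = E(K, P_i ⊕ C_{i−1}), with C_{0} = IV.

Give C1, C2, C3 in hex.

C1 = 0xE, C2 = 0x3, C3 = 0x8

C1: P1 ⊕ 0x7 = 0x4; E(K, 0x4) = 0xE.
C2: P2 ⊕ 0xE = 0x9; E(K, 0x9) = 0x3.
C3: P3 ⊕ 0x3 = 0xE; E(K, 0xE) = 0x8.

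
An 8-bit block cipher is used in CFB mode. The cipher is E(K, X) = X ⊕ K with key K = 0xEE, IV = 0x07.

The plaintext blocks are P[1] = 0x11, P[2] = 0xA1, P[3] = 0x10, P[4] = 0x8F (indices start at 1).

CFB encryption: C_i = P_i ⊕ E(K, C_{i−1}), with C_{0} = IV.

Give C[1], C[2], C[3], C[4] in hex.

C[1]: E(K, 0x07) = 0xE9; 0x11 ⊕ 0xE9 = 0xF8.
C[2]: E(K, 0xF8) = 0x16; 0xA1 ⊕ 0x16 = 0xB7.
C[3]: E(K, 0xB7) = 0x59; 0x10 ⊕ 0x59 = 0x49.
C[4]: E(K, 0x49) = 0xA7; 0x8F ⊕ 0xA7 = 0x28.

C[1] = 0xF8, C[2] = 0xB7, C[3] = 0x49, C[4] = 0x28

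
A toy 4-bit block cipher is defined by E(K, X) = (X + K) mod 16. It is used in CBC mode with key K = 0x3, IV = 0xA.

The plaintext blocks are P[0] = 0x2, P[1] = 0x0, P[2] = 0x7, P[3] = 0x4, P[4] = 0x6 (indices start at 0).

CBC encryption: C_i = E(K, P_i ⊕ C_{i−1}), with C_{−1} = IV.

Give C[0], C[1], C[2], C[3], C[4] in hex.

C[0] = 0xB, C[1] = 0xE, C[2] = 0xC, C[3] = 0xB, C[4] = 0x0

C[0]: P[0] ⊕ 0xA = 0x8; E(K, 0x8) = 0xB.
C[1]: P[1] ⊕ 0xB = 0xB; E(K, 0xB) = 0xE.
C[2]: P[2] ⊕ 0xE = 0x9; E(K, 0x9) = 0xC.
C[3]: P[3] ⊕ 0xC = 0x8; E(K, 0x8) = 0xB.
C[4]: P[4] ⊕ 0xB = 0xD; E(K, 0xD) = 0x0.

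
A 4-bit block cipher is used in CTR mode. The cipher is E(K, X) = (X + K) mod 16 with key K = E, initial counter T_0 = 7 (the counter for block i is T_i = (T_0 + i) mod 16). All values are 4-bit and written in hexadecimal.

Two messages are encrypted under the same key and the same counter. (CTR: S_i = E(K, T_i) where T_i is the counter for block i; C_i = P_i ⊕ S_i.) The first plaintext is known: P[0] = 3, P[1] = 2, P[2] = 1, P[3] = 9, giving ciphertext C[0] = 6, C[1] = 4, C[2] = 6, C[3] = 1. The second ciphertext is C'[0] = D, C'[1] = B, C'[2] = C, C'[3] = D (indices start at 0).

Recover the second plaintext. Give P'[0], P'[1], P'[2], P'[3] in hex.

In CTR with a reused counter, both messages share the same keystream S_i, so C_i ⊕ C'_i = P_i ⊕ P'_i and thus P'_i = P_i ⊕ C_i ⊕ C'_i.
P'[0]: 3 ⊕ 6 ⊕ D = 8.
P'[1]: 2 ⊕ 4 ⊕ B = D.
P'[2]: 1 ⊕ 6 ⊕ C = B.
P'[3]: 9 ⊕ 1 ⊕ D = 5.

P'[0] = 8, P'[1] = D, P'[2] = B, P'[3] = 5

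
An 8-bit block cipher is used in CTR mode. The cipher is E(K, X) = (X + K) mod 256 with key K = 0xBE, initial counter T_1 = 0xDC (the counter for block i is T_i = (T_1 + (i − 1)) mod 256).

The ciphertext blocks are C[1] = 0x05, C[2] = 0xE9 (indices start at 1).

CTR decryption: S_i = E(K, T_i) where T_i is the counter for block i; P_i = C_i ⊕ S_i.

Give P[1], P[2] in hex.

P[1]: T = 0xDC, S = E(K, T) = 0x9A; 0x05 ⊕ 0x9A = 0x9F.
P[2]: T = 0xDD, S = E(K, T) = 0x9B; 0xE9 ⊕ 0x9B = 0x72.

P[1] = 0x9F, P[2] = 0x72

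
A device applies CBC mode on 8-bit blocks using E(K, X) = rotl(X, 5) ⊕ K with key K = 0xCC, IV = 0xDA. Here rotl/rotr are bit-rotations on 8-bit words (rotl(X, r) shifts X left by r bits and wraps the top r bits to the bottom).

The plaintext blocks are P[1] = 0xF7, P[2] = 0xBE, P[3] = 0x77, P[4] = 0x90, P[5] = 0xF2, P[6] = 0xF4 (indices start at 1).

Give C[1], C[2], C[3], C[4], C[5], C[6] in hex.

C[1] = 0x69, C[2] = 0x36, C[3] = 0xE4, C[4] = 0x42, C[5] = 0xDA, C[6] = 0x09

CBC encryption: C_i = E(K, P_i ⊕ C_{i−1}), with C_{0} = IV.
C[1]: P[1] ⊕ 0xDA = 0x2D; E(K, 0x2D) = 0x69.
C[2]: P[2] ⊕ 0x69 = 0xD7; E(K, 0xD7) = 0x36.
C[3]: P[3] ⊕ 0x36 = 0x41; E(K, 0x41) = 0xE4.
C[4]: P[4] ⊕ 0xE4 = 0x74; E(K, 0x74) = 0x42.
C[5]: P[5] ⊕ 0x42 = 0xB0; E(K, 0xB0) = 0xDA.
C[6]: P[6] ⊕ 0xDA = 0x2E; E(K, 0x2E) = 0x09.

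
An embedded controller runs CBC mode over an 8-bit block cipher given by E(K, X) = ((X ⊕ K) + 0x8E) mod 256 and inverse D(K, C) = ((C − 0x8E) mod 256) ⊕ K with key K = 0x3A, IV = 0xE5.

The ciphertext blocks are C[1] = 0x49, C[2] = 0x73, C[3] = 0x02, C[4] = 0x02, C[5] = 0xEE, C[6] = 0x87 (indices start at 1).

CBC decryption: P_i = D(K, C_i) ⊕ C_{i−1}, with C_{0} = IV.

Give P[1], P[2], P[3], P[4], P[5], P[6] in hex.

P[1] = 0x64, P[2] = 0x96, P[3] = 0x3D, P[4] = 0x4C, P[5] = 0x58, P[6] = 0x2D

P[1]: D(K, 0x49) = 0x81; 0x81 ⊕ 0xE5 = 0x64.
P[2]: D(K, 0x73) = 0xDF; 0xDF ⊕ 0x49 = 0x96.
P[3]: D(K, 0x02) = 0x4E; 0x4E ⊕ 0x73 = 0x3D.
P[4]: D(K, 0x02) = 0x4E; 0x4E ⊕ 0x02 = 0x4C.
P[5]: D(K, 0xEE) = 0x5A; 0x5A ⊕ 0x02 = 0x58.
P[6]: D(K, 0x87) = 0xC3; 0xC3 ⊕ 0xEE = 0x2D.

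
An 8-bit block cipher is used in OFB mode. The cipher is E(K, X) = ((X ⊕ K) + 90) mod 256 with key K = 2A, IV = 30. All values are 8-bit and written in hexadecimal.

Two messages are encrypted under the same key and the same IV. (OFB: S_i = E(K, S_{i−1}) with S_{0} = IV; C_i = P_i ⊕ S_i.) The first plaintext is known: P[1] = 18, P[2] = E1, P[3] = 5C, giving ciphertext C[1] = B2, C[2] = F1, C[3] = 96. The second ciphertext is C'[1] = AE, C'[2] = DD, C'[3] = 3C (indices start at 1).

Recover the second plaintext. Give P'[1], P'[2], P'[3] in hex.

In OFB with a reused IV, both messages share the same keystream S_i, so C_i ⊕ C'_i = P_i ⊕ P'_i and thus P'_i = P_i ⊕ C_i ⊕ C'_i.
P'[1]: 18 ⊕ B2 ⊕ AE = 04.
P'[2]: E1 ⊕ F1 ⊕ DD = CD.
P'[3]: 5C ⊕ 96 ⊕ 3C = F6.

P'[1] = 04, P'[2] = CD, P'[3] = F6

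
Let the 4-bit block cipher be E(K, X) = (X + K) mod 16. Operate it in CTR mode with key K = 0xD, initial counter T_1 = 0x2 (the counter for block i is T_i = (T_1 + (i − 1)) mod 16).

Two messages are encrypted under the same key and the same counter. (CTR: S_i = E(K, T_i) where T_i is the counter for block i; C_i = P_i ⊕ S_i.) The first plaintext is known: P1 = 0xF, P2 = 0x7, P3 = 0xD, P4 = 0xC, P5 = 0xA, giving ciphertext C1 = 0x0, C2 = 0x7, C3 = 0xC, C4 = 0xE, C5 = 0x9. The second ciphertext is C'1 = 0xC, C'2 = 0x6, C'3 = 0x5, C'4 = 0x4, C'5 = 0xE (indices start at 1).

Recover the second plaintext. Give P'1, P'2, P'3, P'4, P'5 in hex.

P'1 = 0x3, P'2 = 0x6, P'3 = 0x4, P'4 = 0x6, P'5 = 0xD

In CTR with a reused counter, both messages share the same keystream S_i, so C_i ⊕ C'_i = P_i ⊕ P'_i and thus P'_i = P_i ⊕ C_i ⊕ C'_i.
P'1: 0xF ⊕ 0x0 ⊕ 0xC = 0x3.
P'2: 0x7 ⊕ 0x7 ⊕ 0x6 = 0x6.
P'3: 0xD ⊕ 0xC ⊕ 0x5 = 0x4.
P'4: 0xC ⊕ 0xE ⊕ 0x4 = 0x6.
P'5: 0xA ⊕ 0x9 ⊕ 0xE = 0xD.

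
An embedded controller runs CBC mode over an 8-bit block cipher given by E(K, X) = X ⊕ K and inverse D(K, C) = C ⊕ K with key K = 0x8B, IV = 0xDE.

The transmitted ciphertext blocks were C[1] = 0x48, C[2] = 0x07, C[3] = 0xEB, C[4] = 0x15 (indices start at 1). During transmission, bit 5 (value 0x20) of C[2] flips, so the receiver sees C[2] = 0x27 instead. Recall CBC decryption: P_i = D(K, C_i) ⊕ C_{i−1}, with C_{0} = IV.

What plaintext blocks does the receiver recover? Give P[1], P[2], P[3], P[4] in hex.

P[1] = 0x1D, P[2] = 0xE4, P[3] = 0x47, P[4] = 0x75

Only C[2] changed, to 0x27. In CBC, a change in C_i garbles P_i and flips the same bit in P_{i+1}. Decrypting the received ciphertext:
P[1]: D(K, 0x48) = 0xC3; 0xC3 ⊕ 0xDE = 0x1D.
P[2]: D(K, 0x27) = 0xAC; 0xAC ⊕ 0x48 = 0xE4.
P[3]: D(K, 0xEB) = 0x60; 0x60 ⊕ 0x27 = 0x47.
P[4]: D(K, 0x15) = 0x9E; 0x9E ⊕ 0xEB = 0x75.
Blocks that differ from the original plaintext: P[2], P[3].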